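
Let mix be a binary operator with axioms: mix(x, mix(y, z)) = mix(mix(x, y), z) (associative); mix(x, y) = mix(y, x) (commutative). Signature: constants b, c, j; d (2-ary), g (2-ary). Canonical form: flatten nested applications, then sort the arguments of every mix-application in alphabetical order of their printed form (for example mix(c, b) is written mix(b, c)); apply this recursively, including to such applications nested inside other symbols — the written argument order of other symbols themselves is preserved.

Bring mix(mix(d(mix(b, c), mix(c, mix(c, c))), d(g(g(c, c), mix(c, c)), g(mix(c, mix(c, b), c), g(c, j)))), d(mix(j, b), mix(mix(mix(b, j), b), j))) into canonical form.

Merge nested applications:  mix(d(mix(b, c), mix(c, mix(c, c))), d(g(g(c, c), mix(c, c)), g(mix(c, mix(c, b), c), g(c, j))), d(mix(j, b), mix(mix(mix(b, j), b), j)))
Inside:  d(mix(b, c), mix(c, mix(c, c)))  →  d(mix(b, c), mix(c, c, c))
Canonicalize subterm:  d(g(g(c, c), mix(c, c)), g(mix(c, mix(c, b), c), g(c, j)))  →  d(g(g(c, c), mix(c, c)), g(mix(b, c, c, c), g(c, j)))
Simplify inside:  d(mix(j, b), mix(mix(mix(b, j), b), j))  →  d(mix(b, j), mix(b, b, j, j))
Order the arguments:  mix(d(g(g(c, c), mix(c, c)), g(mix(b, c, c, c), g(c, j))), d(mix(b, c), mix(c, c, c)), d(mix(b, j), mix(b, b, j, j)))

Answer: mix(d(g(g(c, c), mix(c, c)), g(mix(b, c, c, c), g(c, j))), d(mix(b, c), mix(c, c, c)), d(mix(b, j), mix(b, b, j, j)))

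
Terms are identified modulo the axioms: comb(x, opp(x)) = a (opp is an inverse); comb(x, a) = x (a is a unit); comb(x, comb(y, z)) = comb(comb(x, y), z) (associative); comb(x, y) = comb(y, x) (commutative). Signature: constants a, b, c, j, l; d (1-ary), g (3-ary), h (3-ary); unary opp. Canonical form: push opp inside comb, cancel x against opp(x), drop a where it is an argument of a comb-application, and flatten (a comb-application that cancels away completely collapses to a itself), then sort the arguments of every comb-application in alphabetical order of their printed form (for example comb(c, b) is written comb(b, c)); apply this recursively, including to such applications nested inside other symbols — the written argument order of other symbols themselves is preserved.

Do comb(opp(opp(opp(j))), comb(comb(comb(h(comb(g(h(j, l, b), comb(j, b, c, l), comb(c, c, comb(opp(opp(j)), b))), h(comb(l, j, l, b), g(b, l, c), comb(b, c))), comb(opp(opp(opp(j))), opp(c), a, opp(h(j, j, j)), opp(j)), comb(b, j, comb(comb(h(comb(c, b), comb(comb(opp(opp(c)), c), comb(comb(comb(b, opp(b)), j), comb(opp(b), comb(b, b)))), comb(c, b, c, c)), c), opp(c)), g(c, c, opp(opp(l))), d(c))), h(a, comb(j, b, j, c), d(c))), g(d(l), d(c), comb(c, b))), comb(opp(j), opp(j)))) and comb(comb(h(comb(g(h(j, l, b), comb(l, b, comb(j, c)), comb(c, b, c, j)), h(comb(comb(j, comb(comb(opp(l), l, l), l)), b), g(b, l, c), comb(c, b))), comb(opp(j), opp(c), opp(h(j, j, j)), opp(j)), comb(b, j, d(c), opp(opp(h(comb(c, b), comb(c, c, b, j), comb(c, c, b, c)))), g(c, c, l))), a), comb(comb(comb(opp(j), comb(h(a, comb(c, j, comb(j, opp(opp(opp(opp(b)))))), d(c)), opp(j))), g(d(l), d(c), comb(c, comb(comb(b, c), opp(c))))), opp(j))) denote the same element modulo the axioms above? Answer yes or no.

Answer: yes — both canonical forms are comb(g(d(l), d(c), comb(b, c)), h(a, comb(b, c, j, j), d(c)), h(comb(g(h(j, l, b), comb(b, c, j, l), comb(b, c, c, j)), h(comb(b, j, l, l), g(b, l, c), comb(b, c))), comb(opp(c), opp(h(j, j, j)), opp(j), opp(j)), comb(b, d(c), g(c, c, l), h(comb(b, c), comb(b, c, c, j), comb(b, c, c, c)), j)), opp(j), opp(j), opp(j))

Derivation:
Left:  comb(opp(opp(opp(j))), comb(comb(comb(h(comb(g(h(j, l, b), comb(j, b, c, l), comb(c, c, comb(opp(opp(j)), b))), h(comb(l, j, l, b), g(b, l, c), comb(b, c))), comb(opp(opp(opp(j))), opp(c), a, opp(h(j, j, j)), opp(j)), comb(b, j, comb(comb(h(comb(c, b), comb(comb(opp(opp(c)), c), comb(comb(comb(b, opp(b)), j), comb(opp(b), comb(b, b)))), comb(c, b, c, c)), c), opp(c)), g(c, c, opp(opp(l))), d(c))), h(a, comb(j, b, j, c), d(c))), g(d(l), d(c), comb(c, b))), comb(opp(j), opp(j))))
  Push opp inside:  distribute opp over comb and collapse double opp
  Combine occurrences:  comb(opp(j), opp(j), opp(j), h(comb(g(h(j, l, b), comb(b, c, j, l), comb(b, c, c, j)), h(comb(b, j, l, l), g(b, l, c), comb(b, c))), comb(opp(c), opp(h(j, j, j)), opp(j), opp(j)), comb(b, d(c), g(c, c, l), h(comb(b, c), comb(b, c, c, j), comb(b, c, c, c)), j)), h(a, comb(b, c, j, j), d(c)), g(d(l), d(c), comb(b, c)))
  Order the arguments:  comb(g(d(l), d(c), comb(b, c)), h(a, comb(b, c, j, j), d(c)), h(comb(g(h(j, l, b), comb(b, c, j, l), comb(b, c, c, j)), h(comb(b, j, l, l), g(b, l, c), comb(b, c))), comb(opp(c), opp(h(j, j, j)), opp(j), opp(j)), comb(b, d(c), g(c, c, l), h(comb(b, c), comb(b, c, c, j), comb(b, c, c, c)), j)), opp(j), opp(j), opp(j))
Right:  comb(comb(h(comb(g(h(j, l, b), comb(l, b, comb(j, c)), comb(c, b, c, j)), h(comb(comb(j, comb(comb(opp(l), l, l), l)), b), g(b, l, c), comb(c, b))), comb(opp(j), opp(c), opp(h(j, j, j)), opp(j)), comb(b, j, d(c), opp(opp(h(comb(c, b), comb(c, c, b, j), comb(c, c, b, c)))), g(c, c, l))), a), comb(comb(comb(opp(j), comb(h(a, comb(c, j, comb(j, opp(opp(opp(opp(b)))))), d(c)), opp(j))), g(d(l), d(c), comb(c, comb(comb(b, c), opp(c))))), opp(j)))
  Push opp inside:  distribute opp over comb and collapse double opp
  Combine occurrences:  comb(h(comb(g(h(j, l, b), comb(b, c, j, l), comb(b, c, c, j)), h(comb(b, j, l, l), g(b, l, c), comb(b, c))), comb(opp(c), opp(h(j, j, j)), opp(j), opp(j)), comb(b, d(c), g(c, c, l), h(comb(b, c), comb(b, c, c, j), comb(b, c, c, c)), j)), opp(j), opp(j), opp(j), h(a, comb(b, c, j, j), d(c)), g(d(l), d(c), comb(b, c)))
  Sort arguments:  comb(g(d(l), d(c), comb(b, c)), h(a, comb(b, c, j, j), d(c)), h(comb(g(h(j, l, b), comb(b, c, j, l), comb(b, c, c, j)), h(comb(b, j, l, l), g(b, l, c), comb(b, c))), comb(opp(c), opp(h(j, j, j)), opp(j), opp(j)), comb(b, d(c), g(c, c, l), h(comb(b, c), comb(b, c, c, j), comb(b, c, c, c)), j)), opp(j), opp(j), opp(j))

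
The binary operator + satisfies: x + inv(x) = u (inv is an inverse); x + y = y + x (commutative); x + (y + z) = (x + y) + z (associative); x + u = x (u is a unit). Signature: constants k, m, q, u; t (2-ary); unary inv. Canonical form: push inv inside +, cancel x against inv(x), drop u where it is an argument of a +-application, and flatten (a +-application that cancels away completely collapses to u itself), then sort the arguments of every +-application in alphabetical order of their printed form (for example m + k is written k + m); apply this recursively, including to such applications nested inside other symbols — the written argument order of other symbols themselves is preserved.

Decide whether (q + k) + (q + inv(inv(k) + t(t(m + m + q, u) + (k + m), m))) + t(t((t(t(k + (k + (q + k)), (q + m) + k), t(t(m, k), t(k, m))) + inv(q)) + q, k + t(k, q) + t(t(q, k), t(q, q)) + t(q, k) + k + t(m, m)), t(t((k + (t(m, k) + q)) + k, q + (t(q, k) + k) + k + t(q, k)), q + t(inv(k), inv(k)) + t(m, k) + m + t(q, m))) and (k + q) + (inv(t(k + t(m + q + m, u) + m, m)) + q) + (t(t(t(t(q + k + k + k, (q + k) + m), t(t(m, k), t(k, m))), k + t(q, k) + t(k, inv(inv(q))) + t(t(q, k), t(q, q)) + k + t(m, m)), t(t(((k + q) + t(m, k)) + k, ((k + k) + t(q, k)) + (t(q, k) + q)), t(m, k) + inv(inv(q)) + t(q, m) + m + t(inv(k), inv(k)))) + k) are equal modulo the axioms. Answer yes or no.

Answer: yes — both canonical forms are inv(t(k + m + t(m + m + q, u), m)) + k + k + q + q + t(t(t(t(k + k + k + q, k + m + q), t(t(m, k), t(k, m))), k + k + t(k, q) + t(m, m) + t(q, k) + t(t(q, k), t(q, q))), t(t(k + k + q + t(m, k), k + k + q + t(q, k) + t(q, k)), m + q + t(inv(k), inv(k)) + t(m, k) + t(q, m)))

Derivation:
Left:  (q + k) + (q + inv(inv(k) + t(t(m + m + q, u) + (k + m), m))) + t(t((t(t(k + (k + (q + k)), (q + m) + k), t(t(m, k), t(k, m))) + inv(q)) + q, k + t(k, q) + t(t(q, k), t(q, q)) + t(q, k) + k + t(m, m)), t(t((k + (t(m, k) + q)) + k, q + (t(q, k) + k) + k + t(q, k)), q + t(inv(k), inv(k)) + t(m, k) + m + t(q, m)))
  Push inv inside:  distribute inv over + and collapse double inv
  Collect terms:  q + q + k + k + inv(t(k + m + t(m + m + q, u), m)) + t(t(t(t(k + k + k + q, k + m + q), t(t(m, k), t(k, m))), k + k + t(k, q) + t(m, m) + t(q, k) + t(t(q, k), t(q, q))), t(t(k + k + q + t(m, k), k + k + q + t(q, k) + t(q, k)), m + q + t(inv(k), inv(k)) + t(m, k) + t(q, m)))
  Sort arguments:  inv(t(k + m + t(m + m + q, u), m)) + k + k + q + q + t(t(t(t(k + k + k + q, k + m + q), t(t(m, k), t(k, m))), k + k + t(k, q) + t(m, m) + t(q, k) + t(t(q, k), t(q, q))), t(t(k + k + q + t(m, k), k + k + q + t(q, k) + t(q, k)), m + q + t(inv(k), inv(k)) + t(m, k) + t(q, m)))
Right:  (k + q) + (inv(t(k + t(m + q + m, u) + m, m)) + q) + (t(t(t(t(q + k + k + k, (q + k) + m), t(t(m, k), t(k, m))), k + t(q, k) + t(k, inv(inv(q))) + t(t(q, k), t(q, q)) + k + t(m, m)), t(t(((k + q) + t(m, k)) + k, ((k + k) + t(q, k)) + (t(q, k) + q)), t(m, k) + inv(inv(q)) + t(q, m) + m + t(inv(k), inv(k)))) + k)
  Push inv inside:  distribute inv over + and collapse double inv
  Collect:  k + k + q + q + inv(t(k + m + t(m + m + q, u), m)) + t(t(t(t(k + k + k + q, k + m + q), t(t(m, k), t(k, m))), k + k + t(k, q) + t(m, m) + t(q, k) + t(t(q, k), t(q, q))), t(t(k + k + q + t(m, k), k + k + q + t(q, k) + t(q, k)), m + q + t(inv(k), inv(k)) + t(m, k) + t(q, m)))
  Order the arguments:  inv(t(k + m + t(m + m + q, u), m)) + k + k + q + q + t(t(t(t(k + k + k + q, k + m + q), t(t(m, k), t(k, m))), k + k + t(k, q) + t(m, m) + t(q, k) + t(t(q, k), t(q, q))), t(t(k + k + q + t(m, k), k + k + q + t(q, k) + t(q, k)), m + q + t(inv(k), inv(k)) + t(m, k) + t(q, m)))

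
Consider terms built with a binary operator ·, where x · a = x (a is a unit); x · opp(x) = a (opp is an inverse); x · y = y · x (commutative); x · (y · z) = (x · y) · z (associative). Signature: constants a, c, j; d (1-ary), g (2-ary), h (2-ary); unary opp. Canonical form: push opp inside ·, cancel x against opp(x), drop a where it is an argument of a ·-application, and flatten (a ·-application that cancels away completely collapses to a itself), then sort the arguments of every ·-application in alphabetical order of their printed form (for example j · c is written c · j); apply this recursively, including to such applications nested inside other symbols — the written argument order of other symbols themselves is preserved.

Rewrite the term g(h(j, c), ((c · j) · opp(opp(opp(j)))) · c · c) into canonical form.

Answer: g(h(j, c), c · c · c)

Derivation:
Focus inside:  ((c · j) · opp(opp(opp(j)))) · c · c
Push opp inside:  distribute opp over · and collapse double opp
Inverses cancel:  j cancels
Collect terms:  c · c · c
Reassemble:  g(h(j, c), c · c · c)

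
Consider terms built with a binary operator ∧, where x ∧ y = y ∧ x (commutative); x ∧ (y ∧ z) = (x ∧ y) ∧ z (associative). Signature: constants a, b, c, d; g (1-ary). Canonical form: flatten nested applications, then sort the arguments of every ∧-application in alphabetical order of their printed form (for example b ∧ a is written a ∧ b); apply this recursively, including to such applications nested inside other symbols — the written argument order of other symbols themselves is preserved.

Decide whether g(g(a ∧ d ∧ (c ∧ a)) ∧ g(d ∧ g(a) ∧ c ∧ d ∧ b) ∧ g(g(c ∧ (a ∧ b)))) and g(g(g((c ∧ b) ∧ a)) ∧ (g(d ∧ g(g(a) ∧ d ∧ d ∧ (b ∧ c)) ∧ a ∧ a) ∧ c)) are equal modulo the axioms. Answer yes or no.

Left:  g(g(a ∧ d ∧ (c ∧ a)) ∧ g(d ∧ g(a) ∧ c ∧ d ∧ b) ∧ g(g(c ∧ (a ∧ b))))
  Descend into:  g(a ∧ d ∧ (c ∧ a)) ∧ g(d ∧ g(a) ∧ c ∧ d ∧ b) ∧ g(g(c ∧ (a ∧ b)))
  Canonicalize subterm:  g(a ∧ d ∧ (c ∧ a))  →  g(a ∧ a ∧ c ∧ d)
  Inside:  g(d ∧ g(a) ∧ c ∧ d ∧ b)  →  g(b ∧ c ∧ d ∧ d ∧ g(a))
  Canonicalize subterm:  g(g(c ∧ (a ∧ b)))  →  g(g(a ∧ b ∧ c))
  Order the arguments:  g(a ∧ a ∧ c ∧ d) ∧ g(b ∧ c ∧ d ∧ d ∧ g(a)) ∧ g(g(a ∧ b ∧ c))
  Rebuild:  g(g(a ∧ a ∧ c ∧ d) ∧ g(b ∧ c ∧ d ∧ d ∧ g(a)) ∧ g(g(a ∧ b ∧ c)))
Right:  g(g(g((c ∧ b) ∧ a)) ∧ (g(d ∧ g(g(a) ∧ d ∧ d ∧ (b ∧ c)) ∧ a ∧ a) ∧ c))
  Descend into:  g(g((c ∧ b) ∧ a)) ∧ (g(d ∧ g(g(a) ∧ d ∧ d ∧ (b ∧ c)) ∧ a ∧ a) ∧ c)
  Flatten:  g(g((c ∧ b) ∧ a)) ∧ g(d ∧ g(g(a) ∧ d ∧ d ∧ (b ∧ c)) ∧ a ∧ a) ∧ c
  Canonicalize subterm:  g(g((c ∧ b) ∧ a))  →  g(g(a ∧ b ∧ c))
  Simplify inside:  g(d ∧ g(g(a) ∧ d ∧ d ∧ (b ∧ c)) ∧ a ∧ a)  →  g(a ∧ a ∧ d ∧ g(b ∧ c ∧ d ∧ d ∧ g(a)))
  Sort:  c ∧ g(a ∧ a ∧ d ∧ g(b ∧ c ∧ d ∧ d ∧ g(a))) ∧ g(g(a ∧ b ∧ c))
  Rebuild:  g(c ∧ g(a ∧ a ∧ d ∧ g(b ∧ c ∧ d ∧ d ∧ g(a))) ∧ g(g(a ∧ b ∧ c)))

Answer: no — g(g(a ∧ a ∧ c ∧ d) ∧ g(b ∧ c ∧ d ∧ d ∧ g(a)) ∧ g(g(a ∧ b ∧ c))) vs g(c ∧ g(a ∧ a ∧ d ∧ g(b ∧ c ∧ d ∧ d ∧ g(a))) ∧ g(g(a ∧ b ∧ c)))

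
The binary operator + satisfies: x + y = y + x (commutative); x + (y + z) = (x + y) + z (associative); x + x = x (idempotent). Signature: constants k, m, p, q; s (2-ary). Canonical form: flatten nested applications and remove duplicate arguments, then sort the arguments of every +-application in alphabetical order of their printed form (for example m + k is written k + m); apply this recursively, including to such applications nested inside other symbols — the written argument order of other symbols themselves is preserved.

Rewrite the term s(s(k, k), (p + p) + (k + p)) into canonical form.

Focus inside:  (p + p) + (k + p)
Un-nest:  p + p + k + p
Drop duplicates:  drop duplicate p, p
Sort arguments:  k + p
Reassemble:  s(s(k, k), k + p)

Answer: s(s(k, k), k + p)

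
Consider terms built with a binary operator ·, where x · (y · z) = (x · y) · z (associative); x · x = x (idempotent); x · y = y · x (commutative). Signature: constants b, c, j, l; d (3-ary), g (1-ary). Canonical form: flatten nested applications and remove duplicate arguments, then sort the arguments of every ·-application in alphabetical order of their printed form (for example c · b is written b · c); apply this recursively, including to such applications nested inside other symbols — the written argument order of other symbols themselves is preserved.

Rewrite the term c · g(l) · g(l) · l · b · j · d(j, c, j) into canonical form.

Drop duplicates:  drop duplicate g(l)
Sort:  b · c · d(j, c, j) · g(l) · j · l

Answer: b · c · d(j, c, j) · g(l) · j · l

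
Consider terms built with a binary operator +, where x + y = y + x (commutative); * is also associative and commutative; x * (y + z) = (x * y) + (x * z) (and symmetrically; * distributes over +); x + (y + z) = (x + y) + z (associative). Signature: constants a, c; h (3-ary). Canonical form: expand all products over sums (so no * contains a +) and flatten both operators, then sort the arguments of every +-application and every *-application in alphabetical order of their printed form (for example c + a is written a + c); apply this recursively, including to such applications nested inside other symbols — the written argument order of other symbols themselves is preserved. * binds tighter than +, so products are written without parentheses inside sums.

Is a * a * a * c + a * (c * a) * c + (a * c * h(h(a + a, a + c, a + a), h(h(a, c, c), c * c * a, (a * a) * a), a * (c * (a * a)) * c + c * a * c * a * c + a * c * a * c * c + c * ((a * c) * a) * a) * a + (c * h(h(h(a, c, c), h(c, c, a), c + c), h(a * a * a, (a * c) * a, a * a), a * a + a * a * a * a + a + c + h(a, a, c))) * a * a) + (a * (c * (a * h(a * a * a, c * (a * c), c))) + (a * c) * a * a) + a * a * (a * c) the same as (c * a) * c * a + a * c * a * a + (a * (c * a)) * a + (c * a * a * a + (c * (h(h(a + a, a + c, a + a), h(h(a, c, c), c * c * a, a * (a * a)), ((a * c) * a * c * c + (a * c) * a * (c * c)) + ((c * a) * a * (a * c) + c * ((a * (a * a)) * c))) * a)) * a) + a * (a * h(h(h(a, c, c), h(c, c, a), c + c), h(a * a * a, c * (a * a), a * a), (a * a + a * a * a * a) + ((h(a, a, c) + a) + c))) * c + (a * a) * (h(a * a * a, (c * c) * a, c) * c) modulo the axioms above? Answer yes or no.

Answer: yes — both canonical forms are a * a * a * c + a * a * a * c + a * a * a * c + a * a * c * c + a * a * c * h(a * a * a, a * c * c, c) + a * a * c * h(h(a + a, a + c, a + a), h(h(a, c, c), a * c * c, a * a * a), a * a * a * c * c + a * a * a * c * c + a * a * c * c * c + a * a * c * c * c) + a * a * c * h(h(h(a, c, c), h(c, c, a), c + c), h(a * a * a, a * a * c, a * a), a + a * a + a * a * a * a + c + h(a, a, c))

Derivation:
Left:  a * a * a * c + a * (c * a) * c + (a * c * h(h(a + a, a + c, a + a), h(h(a, c, c), c * c * a, (a * a) * a), a * (c * (a * a)) * c + c * a * c * a * c + a * c * a * c * c + c * ((a * c) * a) * a) * a + (c * h(h(h(a, c, c), h(c, c, a), c + c), h(a * a * a, (a * c) * a, a * a), a * a + a * a * a * a + a + c + h(a, a, c))) * a * a) + (a * (c * (a * h(a * a * a, c * (a * c), c))) + (a * c) * a * a) + a * a * (a * c)
  Flatten:  a * a * a * c + a * a * c * c + a * a * c * h(h(a + a, a + c, a + a), h(h(a, c, c), a * c * c, a * a * a), a * a * a * c * c + a * a * a * c * c + a * a * c * c * c + a * a * c * c * c) + a * a * c * h(h(h(a, c, c), h(c, c, a), c + c), h(a * a * a, a * a * c, a * a), a + a * a + a * a * a * a + c + h(a, a, c)) + a * a * c * h(a * a * a, a * c * c, c) + a * a * a * c + a * a * a * c
  Sort arguments:  a * a * a * c + a * a * a * c + a * a * a * c + a * a * c * c + a * a * c * h(a * a * a, a * c * c, c) + a * a * c * h(h(a + a, a + c, a + a), h(h(a, c, c), a * c * c, a * a * a), a * a * a * c * c + a * a * a * c * c + a * a * c * c * c + a * a * c * c * c) + a * a * c * h(h(h(a, c, c), h(c, c, a), c + c), h(a * a * a, a * a * c, a * a), a + a * a + a * a * a * a + c + h(a, a, c))
Right:  (c * a) * c * a + a * c * a * a + (a * (c * a)) * a + (c * a * a * a + (c * (h(h(a + a, a + c, a + a), h(h(a, c, c), c * c * a, a * (a * a)), ((a * c) * a * c * c + (a * c) * a * (c * c)) + ((c * a) * a * (a * c) + c * ((a * (a * a)) * c))) * a)) * a) + a * (a * h(h(h(a, c, c), h(c, c, a), c + c), h(a * a * a, c * (a * a), a * a), (a * a + a * a * a * a) + ((h(a, a, c) + a) + c))) * c + (a * a) * (h(a * a * a, (c * c) * a, c) * c)
  Merge nested applications:  a * a * c * c + a * a * a * c + a * a * a * c + a * a * a * c + a * a * c * h(h(a + a, a + c, a + a), h(h(a, c, c), a * c * c, a * a * a), a * a * a * c * c + a * a * a * c * c + a * a * c * c * c + a * a * c * c * c) + a * a * c * h(h(h(a, c, c), h(c, c, a), c + c), h(a * a * a, a * a * c, a * a), a + a * a + a * a * a * a + c + h(a, a, c)) + a * a * c * h(a * a * a, a * c * c, c)
  Order the arguments:  a * a * a * c + a * a * a * c + a * a * a * c + a * a * c * c + a * a * c * h(a * a * a, a * c * c, c) + a * a * c * h(h(a + a, a + c, a + a), h(h(a, c, c), a * c * c, a * a * a), a * a * a * c * c + a * a * a * c * c + a * a * c * c * c + a * a * c * c * c) + a * a * c * h(h(h(a, c, c), h(c, c, a), c + c), h(a * a * a, a * a * c, a * a), a + a * a + a * a * a * a + c + h(a, a, c))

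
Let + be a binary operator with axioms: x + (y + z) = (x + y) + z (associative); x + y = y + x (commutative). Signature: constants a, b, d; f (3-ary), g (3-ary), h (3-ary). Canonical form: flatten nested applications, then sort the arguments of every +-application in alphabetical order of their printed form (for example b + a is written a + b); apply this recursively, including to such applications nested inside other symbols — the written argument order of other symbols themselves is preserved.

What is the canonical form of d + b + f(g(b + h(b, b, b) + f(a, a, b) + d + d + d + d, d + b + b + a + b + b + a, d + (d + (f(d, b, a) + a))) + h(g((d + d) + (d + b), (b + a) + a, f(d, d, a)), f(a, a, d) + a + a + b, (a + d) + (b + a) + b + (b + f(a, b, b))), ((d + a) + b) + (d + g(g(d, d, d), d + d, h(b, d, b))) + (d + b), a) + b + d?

Answer: b + b + d + d + f(g(b + d + d + d + d + f(a, a, b) + h(b, b, b), a + a + b + b + b + b + d, a + d + d + f(d, b, a)) + h(g(b + d + d + d, a + a + b, f(d, d, a)), a + a + b + f(a, a, d), a + a + b + b + b + d + f(a, b, b)), a + b + b + d + d + d + g(g(d, d, d), d + d, h(b, d, b)), a)

Derivation:
Canonicalize subterm:  f(g(b + h(b, b, b) + f(a, a, b) + d + d + d + d, d + b + b + a + b + b + a, d + (d + (f(d, b, a) + a))) + h(g((d + d) + (d + b), (b + a) + a, f(d, d, a)), f(a, a, d) + a + a + b, (a + d) + (b + a) + b + (b + f(a, b, b))), ((d + a) + b) + (d + g(g(d, d, d), d + d, h(b, d, b))) + (d + b), a)  →  f(g(b + d + d + d + d + f(a, a, b) + h(b, b, b), a + a + b + b + b + b + d, a + d + d + f(d, b, a)) + h(g(b + d + d + d, a + a + b, f(d, d, a)), a + a + b + f(a, a, d), a + a + b + b + b + d + f(a, b, b)), a + b + b + d + d + d + g(g(d, d, d), d + d, h(b, d, b)), a)
Sort:  b + b + d + d + f(g(b + d + d + d + d + f(a, a, b) + h(b, b, b), a + a + b + b + b + b + d, a + d + d + f(d, b, a)) + h(g(b + d + d + d, a + a + b, f(d, d, a)), a + a + b + f(a, a, d), a + a + b + b + b + d + f(a, b, b)), a + b + b + d + d + d + g(g(d, d, d), d + d, h(b, d, b)), a)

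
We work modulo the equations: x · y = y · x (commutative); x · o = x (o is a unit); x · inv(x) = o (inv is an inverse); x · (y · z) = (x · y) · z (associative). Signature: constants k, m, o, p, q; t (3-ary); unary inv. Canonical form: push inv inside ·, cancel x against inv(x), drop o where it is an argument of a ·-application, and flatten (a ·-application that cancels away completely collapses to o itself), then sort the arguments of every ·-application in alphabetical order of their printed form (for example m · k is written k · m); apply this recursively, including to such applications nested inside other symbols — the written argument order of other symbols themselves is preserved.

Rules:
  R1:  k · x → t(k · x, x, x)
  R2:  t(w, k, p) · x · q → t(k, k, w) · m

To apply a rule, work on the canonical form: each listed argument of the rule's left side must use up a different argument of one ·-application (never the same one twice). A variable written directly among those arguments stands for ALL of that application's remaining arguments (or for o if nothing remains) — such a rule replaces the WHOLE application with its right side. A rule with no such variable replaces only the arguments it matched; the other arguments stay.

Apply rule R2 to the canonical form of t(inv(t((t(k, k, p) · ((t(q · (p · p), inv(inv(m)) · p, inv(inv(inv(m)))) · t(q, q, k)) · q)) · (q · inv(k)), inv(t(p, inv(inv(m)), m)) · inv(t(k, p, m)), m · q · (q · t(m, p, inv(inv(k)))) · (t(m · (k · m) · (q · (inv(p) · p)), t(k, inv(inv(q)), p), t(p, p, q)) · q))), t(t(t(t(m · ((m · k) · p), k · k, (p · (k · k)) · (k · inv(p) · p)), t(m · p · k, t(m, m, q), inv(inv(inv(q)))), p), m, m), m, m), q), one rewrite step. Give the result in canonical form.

Answer: t(inv(t(m · t(k, k, k), inv(t(k, p, m)) · inv(t(p, m, m)), m · q · q · q · t(k · m · m · q, t(k, q, p), t(p, p, q)) · t(m, p, k))), t(t(t(t(k · m · m · p, k · k, k · k · k · p), t(k · m · p, t(m, m, q), inv(q)), p), m, m), m, m), q)

Derivation:
Canonical form:  t(inv(t(inv(k) · q · q · t(k, k, p) · t(p · p · q, m · p, inv(m)) · t(q, q, k), inv(t(k, p, m)) · inv(t(p, m, m)), m · q · q · q · t(k · m · m · q, t(k, q, p), t(p, p, q)) · t(m, p, k))), t(t(t(t(k · m · m · p, k · k, k · k · k · p), t(k · m · p, t(m, m, q), inv(q)), p), m, m), m, m), q)
R2 matches:  uses q, t(k, k, p);  w := k, x := inv(k) · q · t(p · p · q, m · p, inv(m)) · t(q, q, k)
The extension variable absorbs all remaining arguments, so the whole application is rewritten.
New term:  t(inv(t(m · t(k, k, k), inv(t(k, p, m)) · inv(t(p, m, m)), m · q · q · q · t(k · m · m · q, t(k, q, p), t(p, p, q)) · t(m, p, k))), t(t(t(t(k · m · m · p, k · k, k · k · k · p), t(k · m · p, t(m, m, q), inv(q)), p), m, m), m, m), q)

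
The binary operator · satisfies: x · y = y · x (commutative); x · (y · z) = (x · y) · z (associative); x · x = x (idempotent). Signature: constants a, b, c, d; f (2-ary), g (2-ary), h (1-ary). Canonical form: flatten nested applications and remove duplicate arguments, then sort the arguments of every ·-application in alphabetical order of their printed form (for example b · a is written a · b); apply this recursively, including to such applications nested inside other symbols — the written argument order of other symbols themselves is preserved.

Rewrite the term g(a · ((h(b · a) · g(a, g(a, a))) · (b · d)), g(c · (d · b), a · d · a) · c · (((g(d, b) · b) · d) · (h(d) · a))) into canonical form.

Answer: g(a · b · d · g(a, g(a, a)) · h(a · b), a · b · c · d · g(b · c · d, a · d) · g(d, b) · h(d))

Derivation:
Work inside:  g(c · (d · b), a · d · a) · c · (((g(d, b) · b) · d) · (h(d) · a))
Flatten:  g(c · (d · b), a · d · a) · c · g(d, b) · b · d · h(d) · a
Canonicalize subterm:  g(c · (d · b), a · d · a)  →  g(b · c · d, a · d)
Order the arguments:  a · b · c · d · g(b · c · d, a · d) · g(d, b) · h(d)
Reassemble:  g(a · b · d · g(a, g(a, a)) · h(a · b), a · b · c · d · g(b · c · d, a · d) · g(d, b) · h(d))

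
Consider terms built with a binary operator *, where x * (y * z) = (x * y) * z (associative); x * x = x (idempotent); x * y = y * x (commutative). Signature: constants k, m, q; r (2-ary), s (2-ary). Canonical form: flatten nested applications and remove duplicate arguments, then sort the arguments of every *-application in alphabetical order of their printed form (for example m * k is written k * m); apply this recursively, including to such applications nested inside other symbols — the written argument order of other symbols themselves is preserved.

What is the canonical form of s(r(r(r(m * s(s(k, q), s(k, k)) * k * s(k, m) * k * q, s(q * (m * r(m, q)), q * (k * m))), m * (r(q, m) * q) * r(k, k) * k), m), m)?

Answer: s(r(r(r(k * m * q * s(k, m) * s(s(k, q), s(k, k)), s(m * q * r(m, q), k * m * q)), k * m * q * r(k, k) * r(q, m)), m), m)

Derivation:
Descend into:  m * s(s(k, q), s(k, k)) * k * s(k, m) * k * q
Deduplicate:  drop duplicate k
Sort arguments:  k * m * q * s(k, m) * s(s(k, q), s(k, k))
Rebuild:  s(r(r(r(k * m * q * s(k, m) * s(s(k, q), s(k, k)), s(m * q * r(m, q), k * m * q)), k * m * q * r(k, k) * r(q, m)), m), m)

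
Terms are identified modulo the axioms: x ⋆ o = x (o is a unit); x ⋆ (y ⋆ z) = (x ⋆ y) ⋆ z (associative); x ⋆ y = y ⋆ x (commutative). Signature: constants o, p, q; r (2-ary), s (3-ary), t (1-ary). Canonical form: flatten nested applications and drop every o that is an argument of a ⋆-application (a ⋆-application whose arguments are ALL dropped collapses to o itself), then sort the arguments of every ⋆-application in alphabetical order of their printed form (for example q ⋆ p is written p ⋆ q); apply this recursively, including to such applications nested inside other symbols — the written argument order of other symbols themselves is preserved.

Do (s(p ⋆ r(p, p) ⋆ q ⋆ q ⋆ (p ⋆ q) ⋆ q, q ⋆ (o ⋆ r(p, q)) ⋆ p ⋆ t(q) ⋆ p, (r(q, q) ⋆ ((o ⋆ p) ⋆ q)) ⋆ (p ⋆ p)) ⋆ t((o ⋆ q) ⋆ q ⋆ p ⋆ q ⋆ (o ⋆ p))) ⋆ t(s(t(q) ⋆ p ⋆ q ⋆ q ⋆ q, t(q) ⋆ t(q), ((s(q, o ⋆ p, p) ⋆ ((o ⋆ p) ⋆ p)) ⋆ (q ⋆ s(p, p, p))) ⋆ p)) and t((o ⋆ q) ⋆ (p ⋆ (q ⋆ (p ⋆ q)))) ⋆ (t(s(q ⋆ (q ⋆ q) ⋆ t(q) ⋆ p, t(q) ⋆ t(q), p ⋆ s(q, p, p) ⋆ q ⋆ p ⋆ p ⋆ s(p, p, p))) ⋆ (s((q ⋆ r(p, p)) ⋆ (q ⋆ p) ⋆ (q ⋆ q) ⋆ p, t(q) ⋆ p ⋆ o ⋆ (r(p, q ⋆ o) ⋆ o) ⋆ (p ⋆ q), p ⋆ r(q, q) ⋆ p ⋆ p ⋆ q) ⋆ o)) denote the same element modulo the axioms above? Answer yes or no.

Left:  (s(p ⋆ r(p, p) ⋆ q ⋆ q ⋆ (p ⋆ q) ⋆ q, q ⋆ (o ⋆ r(p, q)) ⋆ p ⋆ t(q) ⋆ p, (r(q, q) ⋆ ((o ⋆ p) ⋆ q)) ⋆ (p ⋆ p)) ⋆ t((o ⋆ q) ⋆ q ⋆ p ⋆ q ⋆ (o ⋆ p))) ⋆ t(s(t(q) ⋆ p ⋆ q ⋆ q ⋆ q, t(q) ⋆ t(q), ((s(q, o ⋆ p, p) ⋆ ((o ⋆ p) ⋆ p)) ⋆ (q ⋆ s(p, p, p))) ⋆ p))
  Flatten:  s(p ⋆ r(p, p) ⋆ q ⋆ q ⋆ (p ⋆ q) ⋆ q, q ⋆ (o ⋆ r(p, q)) ⋆ p ⋆ t(q) ⋆ p, (r(q, q) ⋆ ((o ⋆ p) ⋆ q)) ⋆ (p ⋆ p)) ⋆ t((o ⋆ q) ⋆ q ⋆ p ⋆ q ⋆ (o ⋆ p)) ⋆ t(s(t(q) ⋆ p ⋆ q ⋆ q ⋆ q, t(q) ⋆ t(q), ((s(q, o ⋆ p, p) ⋆ ((o ⋆ p) ⋆ p)) ⋆ (q ⋆ s(p, p, p))) ⋆ p))
  Simplify inside:  s(p ⋆ r(p, p) ⋆ q ⋆ q ⋆ (p ⋆ q) ⋆ q, q ⋆ (o ⋆ r(p, q)) ⋆ p ⋆ t(q) ⋆ p, (r(q, q) ⋆ ((o ⋆ p) ⋆ q)) ⋆ (p ⋆ p))  →  s(p ⋆ p ⋆ q ⋆ q ⋆ q ⋆ q ⋆ r(p, p), p ⋆ p ⋆ q ⋆ r(p, q) ⋆ t(q), p ⋆ p ⋆ p ⋆ q ⋆ r(q, q))
  Simplify inside:  t((o ⋆ q) ⋆ q ⋆ p ⋆ q ⋆ (o ⋆ p))  →  t(p ⋆ p ⋆ q ⋆ q ⋆ q)
  Inside:  t(s(t(q) ⋆ p ⋆ q ⋆ q ⋆ q, t(q) ⋆ t(q), ((s(q, o ⋆ p, p) ⋆ ((o ⋆ p) ⋆ p)) ⋆ (q ⋆ s(p, p, p))) ⋆ p))  →  t(s(p ⋆ q ⋆ q ⋆ q ⋆ t(q), t(q) ⋆ t(q), p ⋆ p ⋆ p ⋆ q ⋆ s(p, p, p) ⋆ s(q, p, p)))
  Sort:  s(p ⋆ p ⋆ q ⋆ q ⋆ q ⋆ q ⋆ r(p, p), p ⋆ p ⋆ q ⋆ r(p, q) ⋆ t(q), p ⋆ p ⋆ p ⋆ q ⋆ r(q, q)) ⋆ t(p ⋆ p ⋆ q ⋆ q ⋆ q) ⋆ t(s(p ⋆ q ⋆ q ⋆ q ⋆ t(q), t(q) ⋆ t(q), p ⋆ p ⋆ p ⋆ q ⋆ s(p, p, p) ⋆ s(q, p, p)))
Right:  t((o ⋆ q) ⋆ (p ⋆ (q ⋆ (p ⋆ q)))) ⋆ (t(s(q ⋆ (q ⋆ q) ⋆ t(q) ⋆ p, t(q) ⋆ t(q), p ⋆ s(q, p, p) ⋆ q ⋆ p ⋆ p ⋆ s(p, p, p))) ⋆ (s((q ⋆ r(p, p)) ⋆ (q ⋆ p) ⋆ (q ⋆ q) ⋆ p, t(q) ⋆ p ⋆ o ⋆ (r(p, q ⋆ o) ⋆ o) ⋆ (p ⋆ q), p ⋆ r(q, q) ⋆ p ⋆ p ⋆ q) ⋆ o))
  Merge nested applications:  t((o ⋆ q) ⋆ (p ⋆ (q ⋆ (p ⋆ q)))) ⋆ t(s(q ⋆ (q ⋆ q) ⋆ t(q) ⋆ p, t(q) ⋆ t(q), p ⋆ s(q, p, p) ⋆ q ⋆ p ⋆ p ⋆ s(p, p, p))) ⋆ s((q ⋆ r(p, p)) ⋆ (q ⋆ p) ⋆ (q ⋆ q) ⋆ p, t(q) ⋆ p ⋆ o ⋆ (r(p, q ⋆ o) ⋆ o) ⋆ (p ⋆ q), p ⋆ r(q, q) ⋆ p ⋆ p ⋆ q) ⋆ o
  Inside:  t((o ⋆ q) ⋆ (p ⋆ (q ⋆ (p ⋆ q))))  →  t(p ⋆ p ⋆ q ⋆ q ⋆ q)
  Canonicalize subterm:  t(s(q ⋆ (q ⋆ q) ⋆ t(q) ⋆ p, t(q) ⋆ t(q), p ⋆ s(q, p, p) ⋆ q ⋆ p ⋆ p ⋆ s(p, p, p)))  →  t(s(p ⋆ q ⋆ q ⋆ q ⋆ t(q), t(q) ⋆ t(q), p ⋆ p ⋆ p ⋆ q ⋆ s(p, p, p) ⋆ s(q, p, p)))
  Inside:  s((q ⋆ r(p, p)) ⋆ (q ⋆ p) ⋆ (q ⋆ q) ⋆ p, t(q) ⋆ p ⋆ o ⋆ (r(p, q ⋆ o) ⋆ o) ⋆ (p ⋆ q), p ⋆ r(q, q) ⋆ p ⋆ p ⋆ q)  →  s(p ⋆ p ⋆ q ⋆ q ⋆ q ⋆ q ⋆ r(p, p), p ⋆ p ⋆ q ⋆ r(p, q) ⋆ t(q), p ⋆ p ⋆ p ⋆ q ⋆ r(q, q))
  Units out:  drop o
  Order the arguments:  s(p ⋆ p ⋆ q ⋆ q ⋆ q ⋆ q ⋆ r(p, p), p ⋆ p ⋆ q ⋆ r(p, q) ⋆ t(q), p ⋆ p ⋆ p ⋆ q ⋆ r(q, q)) ⋆ t(p ⋆ p ⋆ q ⋆ q ⋆ q) ⋆ t(s(p ⋆ q ⋆ q ⋆ q ⋆ t(q), t(q) ⋆ t(q), p ⋆ p ⋆ p ⋆ q ⋆ s(p, p, p) ⋆ s(q, p, p)))

Answer: yes — both canonical forms are s(p ⋆ p ⋆ q ⋆ q ⋆ q ⋆ q ⋆ r(p, p), p ⋆ p ⋆ q ⋆ r(p, q) ⋆ t(q), p ⋆ p ⋆ p ⋆ q ⋆ r(q, q)) ⋆ t(p ⋆ p ⋆ q ⋆ q ⋆ q) ⋆ t(s(p ⋆ q ⋆ q ⋆ q ⋆ t(q), t(q) ⋆ t(q), p ⋆ p ⋆ p ⋆ q ⋆ s(p, p, p) ⋆ s(q, p, p)))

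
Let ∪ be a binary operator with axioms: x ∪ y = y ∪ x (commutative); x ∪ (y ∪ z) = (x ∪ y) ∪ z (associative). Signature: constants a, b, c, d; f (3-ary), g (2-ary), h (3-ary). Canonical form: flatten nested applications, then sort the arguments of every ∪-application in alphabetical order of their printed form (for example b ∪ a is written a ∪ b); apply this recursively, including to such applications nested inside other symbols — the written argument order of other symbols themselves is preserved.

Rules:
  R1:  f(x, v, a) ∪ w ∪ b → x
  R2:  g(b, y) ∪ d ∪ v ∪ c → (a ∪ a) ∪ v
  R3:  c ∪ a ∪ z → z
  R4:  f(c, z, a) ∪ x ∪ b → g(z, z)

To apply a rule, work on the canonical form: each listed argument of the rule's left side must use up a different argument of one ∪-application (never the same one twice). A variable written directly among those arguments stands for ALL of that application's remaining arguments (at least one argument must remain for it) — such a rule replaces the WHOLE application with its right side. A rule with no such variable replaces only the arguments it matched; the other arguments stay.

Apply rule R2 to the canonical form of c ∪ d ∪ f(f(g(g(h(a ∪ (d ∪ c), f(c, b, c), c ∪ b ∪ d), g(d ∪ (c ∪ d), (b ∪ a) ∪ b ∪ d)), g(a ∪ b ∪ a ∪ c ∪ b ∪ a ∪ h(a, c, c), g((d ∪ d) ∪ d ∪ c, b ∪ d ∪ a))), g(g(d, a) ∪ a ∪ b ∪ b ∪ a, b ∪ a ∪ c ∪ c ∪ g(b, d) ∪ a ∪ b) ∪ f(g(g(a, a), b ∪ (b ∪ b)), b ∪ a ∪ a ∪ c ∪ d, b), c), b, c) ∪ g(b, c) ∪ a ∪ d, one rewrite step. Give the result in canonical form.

Answer: a ∪ a ∪ a ∪ d ∪ f(f(g(g(h(a ∪ c ∪ d, f(c, b, c), b ∪ c ∪ d), g(c ∪ d ∪ d, a ∪ b ∪ b ∪ d)), g(a ∪ a ∪ a ∪ b ∪ b ∪ c ∪ h(a, c, c), g(c ∪ d ∪ d ∪ d, a ∪ b ∪ d))), f(g(g(a, a), b ∪ b ∪ b), a ∪ a ∪ b ∪ c ∪ d, b) ∪ g(a ∪ a ∪ b ∪ b ∪ g(d, a), a ∪ a ∪ b ∪ b ∪ c ∪ c ∪ g(b, d)), c), b, c)

Derivation:
Canonical form:  a ∪ c ∪ d ∪ d ∪ f(f(g(g(h(a ∪ c ∪ d, f(c, b, c), b ∪ c ∪ d), g(c ∪ d ∪ d, a ∪ b ∪ b ∪ d)), g(a ∪ a ∪ a ∪ b ∪ b ∪ c ∪ h(a, c, c), g(c ∪ d ∪ d ∪ d, a ∪ b ∪ d))), f(g(g(a, a), b ∪ b ∪ b), a ∪ a ∪ b ∪ c ∪ d, b) ∪ g(a ∪ a ∪ b ∪ b ∪ g(d, a), a ∪ a ∪ b ∪ b ∪ c ∪ c ∪ g(b, d)), c), b, c) ∪ g(b, c)
Apply R2:  consuming c, d, g(b, c);  v := a ∪ d ∪ f(f(g(g(h(a ∪ c ∪ d, f(c, b, c), b ∪ c ∪ d), g(c ∪ d ∪ d, a ∪ b ∪ b ∪ d)), g(a ∪ a ∪ a ∪ b ∪ b ∪ c ∪ h(a, c, c), g(c ∪ d ∪ d ∪ d, a ∪ b ∪ d))), f(g(g(a, a), b ∪ b ∪ b), a ∪ a ∪ b ∪ c ∪ d, b) ∪ g(a ∪ a ∪ b ∪ b ∪ g(d, a), a ∪ a ∪ b ∪ b ∪ c ∪ c ∪ g(b, d)), c), b, c), y := c
Every leftover argument binds to the variable; the entire application is replaced.
Giving:  a ∪ a ∪ a ∪ d ∪ f(f(g(g(h(a ∪ c ∪ d, f(c, b, c), b ∪ c ∪ d), g(c ∪ d ∪ d, a ∪ b ∪ b ∪ d)), g(a ∪ a ∪ a ∪ b ∪ b ∪ c ∪ h(a, c, c), g(c ∪ d ∪ d ∪ d, a ∪ b ∪ d))), f(g(g(a, a), b ∪ b ∪ b), a ∪ a ∪ b ∪ c ∪ d, b) ∪ g(a ∪ a ∪ b ∪ b ∪ g(d, a), a ∪ a ∪ b ∪ b ∪ c ∪ c ∪ g(b, d)), c), b, c)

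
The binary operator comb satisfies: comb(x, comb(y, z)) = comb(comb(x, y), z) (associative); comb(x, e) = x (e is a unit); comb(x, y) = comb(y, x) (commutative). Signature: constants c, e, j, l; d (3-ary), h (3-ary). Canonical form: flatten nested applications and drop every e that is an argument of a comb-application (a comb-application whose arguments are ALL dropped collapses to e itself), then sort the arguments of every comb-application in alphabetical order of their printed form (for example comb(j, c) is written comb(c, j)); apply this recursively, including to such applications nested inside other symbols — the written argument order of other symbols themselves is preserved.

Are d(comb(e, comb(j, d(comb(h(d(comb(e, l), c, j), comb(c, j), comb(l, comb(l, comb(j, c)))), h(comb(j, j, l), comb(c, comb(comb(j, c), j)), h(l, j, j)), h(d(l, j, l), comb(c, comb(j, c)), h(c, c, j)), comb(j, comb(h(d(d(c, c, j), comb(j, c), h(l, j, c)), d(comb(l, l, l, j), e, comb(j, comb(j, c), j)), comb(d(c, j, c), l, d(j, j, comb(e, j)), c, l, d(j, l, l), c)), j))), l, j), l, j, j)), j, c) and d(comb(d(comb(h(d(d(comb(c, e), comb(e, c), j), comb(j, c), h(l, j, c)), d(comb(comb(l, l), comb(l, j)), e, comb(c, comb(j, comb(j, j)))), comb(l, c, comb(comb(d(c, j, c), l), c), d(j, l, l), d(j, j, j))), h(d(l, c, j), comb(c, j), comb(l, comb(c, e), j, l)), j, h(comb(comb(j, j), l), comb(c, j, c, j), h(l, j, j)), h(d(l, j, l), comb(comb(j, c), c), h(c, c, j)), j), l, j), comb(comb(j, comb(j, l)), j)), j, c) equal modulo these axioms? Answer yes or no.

Answer: yes — both canonical forms are d(comb(d(comb(h(comb(j, j, l), comb(c, c, j, j), h(l, j, j)), h(d(d(c, c, j), comb(c, j), h(l, j, c)), d(comb(j, l, l, l), e, comb(c, j, j, j)), comb(c, c, d(c, j, c), d(j, j, j), d(j, l, l), l, l)), h(d(l, c, j), comb(c, j), comb(c, j, l, l)), h(d(l, j, l), comb(c, c, j), h(c, c, j)), j, j), l, j), j, j, j, l), j, c)

Derivation:
Left:  d(comb(e, comb(j, d(comb(h(d(comb(e, l), c, j), comb(c, j), comb(l, comb(l, comb(j, c)))), h(comb(j, j, l), comb(c, comb(comb(j, c), j)), h(l, j, j)), h(d(l, j, l), comb(c, comb(j, c)), h(c, c, j)), comb(j, comb(h(d(d(c, c, j), comb(j, c), h(l, j, c)), d(comb(l, l, l, j), e, comb(j, comb(j, c), j)), comb(d(c, j, c), l, d(j, j, comb(e, j)), c, l, d(j, l, l), c)), j))), l, j), l, j, j)), j, c)
  Work inside:  comb(e, comb(j, d(comb(h(d(comb(e, l), c, j), comb(c, j), comb(l, comb(l, comb(j, c)))), h(comb(j, j, l), comb(c, comb(comb(j, c), j)), h(l, j, j)), h(d(l, j, l), comb(c, comb(j, c)), h(c, c, j)), comb(j, comb(h(d(d(c, c, j), comb(j, c), h(l, j, c)), d(comb(l, l, l, j), e, comb(j, comb(j, c), j)), comb(d(c, j, c), l, d(j, j, comb(e, j)), c, l, d(j, l, l), c)), j))), l, j), l, j, j))
  Un-nest:  comb(e, j, d(comb(h(d(comb(e, l), c, j), comb(c, j), comb(l, comb(l, comb(j, c)))), h(comb(j, j, l), comb(c, comb(comb(j, c), j)), h(l, j, j)), h(d(l, j, l), comb(c, comb(j, c)), h(c, c, j)), comb(j, comb(h(d(d(c, c, j), comb(j, c), h(l, j, c)), d(comb(l, l, l, j), e, comb(j, comb(j, c), j)), comb(d(c, j, c), l, d(j, j, comb(e, j)), c, l, d(j, l, l), c)), j))), l, j), l, j, j)
  Canonicalize subterm:  d(comb(h(d(comb(e, l), c, j), comb(c, j), comb(l, comb(l, comb(j, c)))), h(comb(j, j, l), comb(c, comb(comb(j, c), j)), h(l, j, j)), h(d(l, j, l), comb(c, comb(j, c)), h(c, c, j)), comb(j, comb(h(d(d(c, c, j), comb(j, c), h(l, j, c)), d(comb(l, l, l, j), e, comb(j, comb(j, c), j)), comb(d(c, j, c), l, d(j, j, comb(e, j)), c, l, d(j, l, l), c)), j))), l, j)  →  d(comb(h(comb(j, j, l), comb(c, c, j, j), h(l, j, j)), h(d(d(c, c, j), comb(c, j), h(l, j, c)), d(comb(j, l, l, l), e, comb(c, j, j, j)), comb(c, c, d(c, j, c), d(j, j, j), d(j, l, l), l, l)), h(d(l, c, j), comb(c, j), comb(c, j, l, l)), h(d(l, j, l), comb(c, c, j), h(c, c, j)), j, j), l, j)
  Units out:  drop e
  Order the arguments:  comb(d(comb(h(comb(j, j, l), comb(c, c, j, j), h(l, j, j)), h(d(d(c, c, j), comb(c, j), h(l, j, c)), d(comb(j, l, l, l), e, comb(c, j, j, j)), comb(c, c, d(c, j, c), d(j, j, j), d(j, l, l), l, l)), h(d(l, c, j), comb(c, j), comb(c, j, l, l)), h(d(l, j, l), comb(c, c, j), h(c, c, j)), j, j), l, j), j, j, j, l)
  Rebuild:  d(comb(d(comb(h(comb(j, j, l), comb(c, c, j, j), h(l, j, j)), h(d(d(c, c, j), comb(c, j), h(l, j, c)), d(comb(j, l, l, l), e, comb(c, j, j, j)), comb(c, c, d(c, j, c), d(j, j, j), d(j, l, l), l, l)), h(d(l, c, j), comb(c, j), comb(c, j, l, l)), h(d(l, j, l), comb(c, c, j), h(c, c, j)), j, j), l, j), j, j, j, l), j, c)
Right:  d(comb(d(comb(h(d(d(comb(c, e), comb(e, c), j), comb(j, c), h(l, j, c)), d(comb(comb(l, l), comb(l, j)), e, comb(c, comb(j, comb(j, j)))), comb(l, c, comb(comb(d(c, j, c), l), c), d(j, l, l), d(j, j, j))), h(d(l, c, j), comb(c, j), comb(l, comb(c, e), j, l)), j, h(comb(comb(j, j), l), comb(c, j, c, j), h(l, j, j)), h(d(l, j, l), comb(comb(j, c), c), h(c, c, j)), j), l, j), comb(comb(j, comb(j, l)), j)), j, c)
  Focus inside:  comb(d(comb(h(d(d(comb(c, e), comb(e, c), j), comb(j, c), h(l, j, c)), d(comb(comb(l, l), comb(l, j)), e, comb(c, comb(j, comb(j, j)))), comb(l, c, comb(comb(d(c, j, c), l), c), d(j, l, l), d(j, j, j))), h(d(l, c, j), comb(c, j), comb(l, comb(c, e), j, l)), j, h(comb(comb(j, j), l), comb(c, j, c, j), h(l, j, j)), h(d(l, j, l), comb(comb(j, c), c), h(c, c, j)), j), l, j), comb(comb(j, comb(j, l)), j))
  Merge nested applications:  comb(d(comb(h(d(d(comb(c, e), comb(e, c), j), comb(j, c), h(l, j, c)), d(comb(comb(l, l), comb(l, j)), e, comb(c, comb(j, comb(j, j)))), comb(l, c, comb(comb(d(c, j, c), l), c), d(j, l, l), d(j, j, j))), h(d(l, c, j), comb(c, j), comb(l, comb(c, e), j, l)), j, h(comb(comb(j, j), l), comb(c, j, c, j), h(l, j, j)), h(d(l, j, l), comb(comb(j, c), c), h(c, c, j)), j), l, j), j, j, l, j)
  Canonicalize subterm:  d(comb(h(d(d(comb(c, e), comb(e, c), j), comb(j, c), h(l, j, c)), d(comb(comb(l, l), comb(l, j)), e, comb(c, comb(j, comb(j, j)))), comb(l, c, comb(comb(d(c, j, c), l), c), d(j, l, l), d(j, j, j))), h(d(l, c, j), comb(c, j), comb(l, comb(c, e), j, l)), j, h(comb(comb(j, j), l), comb(c, j, c, j), h(l, j, j)), h(d(l, j, l), comb(comb(j, c), c), h(c, c, j)), j), l, j)  →  d(comb(h(comb(j, j, l), comb(c, c, j, j), h(l, j, j)), h(d(d(c, c, j), comb(c, j), h(l, j, c)), d(comb(j, l, l, l), e, comb(c, j, j, j)), comb(c, c, d(c, j, c), d(j, j, j), d(j, l, l), l, l)), h(d(l, c, j), comb(c, j), comb(c, j, l, l)), h(d(l, j, l), comb(c, c, j), h(c, c, j)), j, j), l, j)
  Sort arguments:  comb(d(comb(h(comb(j, j, l), comb(c, c, j, j), h(l, j, j)), h(d(d(c, c, j), comb(c, j), h(l, j, c)), d(comb(j, l, l, l), e, comb(c, j, j, j)), comb(c, c, d(c, j, c), d(j, j, j), d(j, l, l), l, l)), h(d(l, c, j), comb(c, j), comb(c, j, l, l)), h(d(l, j, l), comb(c, c, j), h(c, c, j)), j, j), l, j), j, j, j, l)
  Reassemble:  d(comb(d(comb(h(comb(j, j, l), comb(c, c, j, j), h(l, j, j)), h(d(d(c, c, j), comb(c, j), h(l, j, c)), d(comb(j, l, l, l), e, comb(c, j, j, j)), comb(c, c, d(c, j, c), d(j, j, j), d(j, l, l), l, l)), h(d(l, c, j), comb(c, j), comb(c, j, l, l)), h(d(l, j, l), comb(c, c, j), h(c, c, j)), j, j), l, j), j, j, j, l), j, c)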